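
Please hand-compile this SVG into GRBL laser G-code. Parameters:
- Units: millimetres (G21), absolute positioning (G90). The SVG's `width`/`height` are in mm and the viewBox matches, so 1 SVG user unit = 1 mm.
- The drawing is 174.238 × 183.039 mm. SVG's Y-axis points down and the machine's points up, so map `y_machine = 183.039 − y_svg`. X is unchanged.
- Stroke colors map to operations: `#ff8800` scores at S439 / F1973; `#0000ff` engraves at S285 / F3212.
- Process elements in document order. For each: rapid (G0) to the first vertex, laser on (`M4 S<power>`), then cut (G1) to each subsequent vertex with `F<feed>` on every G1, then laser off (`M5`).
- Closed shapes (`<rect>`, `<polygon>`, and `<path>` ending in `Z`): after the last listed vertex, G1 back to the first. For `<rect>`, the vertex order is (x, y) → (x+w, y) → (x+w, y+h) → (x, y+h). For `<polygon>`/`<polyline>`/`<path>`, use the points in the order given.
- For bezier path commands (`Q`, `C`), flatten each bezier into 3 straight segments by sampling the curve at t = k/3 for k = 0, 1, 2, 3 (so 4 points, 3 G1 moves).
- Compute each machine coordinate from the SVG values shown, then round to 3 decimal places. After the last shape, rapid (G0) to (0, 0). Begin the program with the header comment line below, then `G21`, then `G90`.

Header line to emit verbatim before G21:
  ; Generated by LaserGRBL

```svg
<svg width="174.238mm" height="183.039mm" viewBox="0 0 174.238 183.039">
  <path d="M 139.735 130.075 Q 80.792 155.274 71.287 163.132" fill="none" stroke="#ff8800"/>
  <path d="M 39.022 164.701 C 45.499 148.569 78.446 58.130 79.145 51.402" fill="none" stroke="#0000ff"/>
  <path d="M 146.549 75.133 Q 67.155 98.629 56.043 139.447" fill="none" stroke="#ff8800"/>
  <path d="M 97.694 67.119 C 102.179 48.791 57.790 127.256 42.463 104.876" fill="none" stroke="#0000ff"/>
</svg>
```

viewBox `0 0 174.238 183.039` with mm width/height → 1 unit = 1 mm. Flip: y_m = 183.039 − y_svg.

**Shape 1** — `<path>` quadratic bezier, stroke `#ff8800` → score (S439, F1973). Control points (SVG): P0=(139.735,130.075), P1=(80.792,155.274), P2=(71.287,163.132); sampled at t=k/3. Machine vertices: (139.735,52.964) → (105.933,38.091) → (83.117,27.072) → (71.287,19.907). Open path.

**Shape 2** — `<path>` cubic bezier, stroke `#0000ff` → engrave (S285, F3212). Control points (SVG): P0=(39.022,164.701), P1=(45.499,148.569), P2=(78.446,58.130), P3=(79.145,51.402); sampled at t=k/3. Machine vertices: (39.022,18.338) → (52.148,53.386) → (69.871,102.858) → (79.145,131.637). Open path.

**Shape 3** — `<path>` quadratic bezier, stroke `#ff8800` → score (S439, F1973). Control points (SVG): P0=(146.549,75.133), P1=(67.155,98.629), P2=(56.043,139.447); sampled at t=k/3. Machine vertices: (146.549,107.906) → (101.207,90.317) → (71.038,68.879) → (56.043,43.592). Open path.

**Shape 4** — `<path>` cubic bezier, stroke `#0000ff` → engrave (S285, F3212). Control points (SVG): P0=(97.694,67.119), P1=(102.179,48.791), P2=(57.790,127.256), P3=(42.463,104.876); sampled at t=k/3. Machine vertices: (97.694,115.920) → (88.774,109.304) → (64.591,82.078) → (42.463,78.163). Open path.

; Generated by LaserGRBL
G21
G90
G0 X139.735 Y52.964
M4 S439
G1 X105.933 Y38.091 F1973
G1 X83.117 Y27.072 F1973
G1 X71.287 Y19.907 F1973
M5
G0 X39.022 Y18.338
M4 S285
G1 X52.148 Y53.386 F3212
G1 X69.871 Y102.858 F3212
G1 X79.145 Y131.637 F3212
M5
G0 X146.549 Y107.906
M4 S439
G1 X101.207 Y90.317 F1973
G1 X71.038 Y68.879 F1973
G1 X56.043 Y43.592 F1973
M5
G0 X97.694 Y115.920
M4 S285
G1 X88.774 Y109.304 F3212
G1 X64.591 Y82.078 F3212
G1 X42.463 Y78.163 F3212
M5
G0 X0.000 Y0.000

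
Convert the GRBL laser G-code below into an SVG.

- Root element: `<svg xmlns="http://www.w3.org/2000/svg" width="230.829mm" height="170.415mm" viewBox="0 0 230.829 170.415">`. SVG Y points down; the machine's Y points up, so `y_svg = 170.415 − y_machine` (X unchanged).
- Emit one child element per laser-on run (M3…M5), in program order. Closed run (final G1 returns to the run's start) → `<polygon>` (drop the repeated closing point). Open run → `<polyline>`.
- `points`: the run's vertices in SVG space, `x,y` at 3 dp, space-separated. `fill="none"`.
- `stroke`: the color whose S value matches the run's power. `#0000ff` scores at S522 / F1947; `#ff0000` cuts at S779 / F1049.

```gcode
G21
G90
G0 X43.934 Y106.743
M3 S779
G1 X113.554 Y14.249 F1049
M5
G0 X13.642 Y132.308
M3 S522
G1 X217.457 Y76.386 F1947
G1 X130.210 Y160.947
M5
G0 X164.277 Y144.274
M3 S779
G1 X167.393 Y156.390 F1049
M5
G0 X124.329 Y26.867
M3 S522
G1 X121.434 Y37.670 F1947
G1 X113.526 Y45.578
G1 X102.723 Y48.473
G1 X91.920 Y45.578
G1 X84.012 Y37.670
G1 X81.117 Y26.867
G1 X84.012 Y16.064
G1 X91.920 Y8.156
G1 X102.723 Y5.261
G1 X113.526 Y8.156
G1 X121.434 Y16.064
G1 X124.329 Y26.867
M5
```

Machine Y-up, SVG Y-down with viewBox height 170.415, so y_svg = 170.415 − y_machine; X carries over.

Run 1: power S779 maps to stroke `#ff0000` (cut). The run is open, so emit a `<polyline>` with points (Y-flipped): 43.934,63.672 113.554,156.166.

Run 2: the run's S522 means `#0000ff` (score). The run is open, so emit a `<polyline>` with points (Y-flipped): 13.642,38.107 217.457,94.029 130.210,9.468.

Run 3: the run's S779 means `#ff0000` (cut). The run is open, so emit a `<polyline>` with points (Y-flipped): 164.277,26.141 167.393,14.025.

Run 4: power S522 maps to stroke `#0000ff` (score). The run returns to its start, so emit a `<polygon>` with points (Y-flipped): 124.329,143.548 121.434,132.745 113.526,124.837 102.723,121.942 91.920,124.837 84.012,132.745 81.117,143.548 84.012,154.351 91.920,162.259 102.723,165.154 113.526,162.259 121.434,154.351.

<svg xmlns="http://www.w3.org/2000/svg" width="230.829mm" height="170.415mm" viewBox="0 0 230.829 170.415">
  <polyline points="43.934,63.672 113.554,156.166" fill="none" stroke="#ff0000"/>
  <polyline points="13.642,38.107 217.457,94.029 130.210,9.468" fill="none" stroke="#0000ff"/>
  <polyline points="164.277,26.141 167.393,14.025" fill="none" stroke="#ff0000"/>
  <polygon points="124.329,143.548 121.434,132.745 113.526,124.837 102.723,121.942 91.920,124.837 84.012,132.745 81.117,143.548 84.012,154.351 91.920,162.259 102.723,165.154 113.526,162.259 121.434,154.351" fill="none" stroke="#0000ff"/>
</svg>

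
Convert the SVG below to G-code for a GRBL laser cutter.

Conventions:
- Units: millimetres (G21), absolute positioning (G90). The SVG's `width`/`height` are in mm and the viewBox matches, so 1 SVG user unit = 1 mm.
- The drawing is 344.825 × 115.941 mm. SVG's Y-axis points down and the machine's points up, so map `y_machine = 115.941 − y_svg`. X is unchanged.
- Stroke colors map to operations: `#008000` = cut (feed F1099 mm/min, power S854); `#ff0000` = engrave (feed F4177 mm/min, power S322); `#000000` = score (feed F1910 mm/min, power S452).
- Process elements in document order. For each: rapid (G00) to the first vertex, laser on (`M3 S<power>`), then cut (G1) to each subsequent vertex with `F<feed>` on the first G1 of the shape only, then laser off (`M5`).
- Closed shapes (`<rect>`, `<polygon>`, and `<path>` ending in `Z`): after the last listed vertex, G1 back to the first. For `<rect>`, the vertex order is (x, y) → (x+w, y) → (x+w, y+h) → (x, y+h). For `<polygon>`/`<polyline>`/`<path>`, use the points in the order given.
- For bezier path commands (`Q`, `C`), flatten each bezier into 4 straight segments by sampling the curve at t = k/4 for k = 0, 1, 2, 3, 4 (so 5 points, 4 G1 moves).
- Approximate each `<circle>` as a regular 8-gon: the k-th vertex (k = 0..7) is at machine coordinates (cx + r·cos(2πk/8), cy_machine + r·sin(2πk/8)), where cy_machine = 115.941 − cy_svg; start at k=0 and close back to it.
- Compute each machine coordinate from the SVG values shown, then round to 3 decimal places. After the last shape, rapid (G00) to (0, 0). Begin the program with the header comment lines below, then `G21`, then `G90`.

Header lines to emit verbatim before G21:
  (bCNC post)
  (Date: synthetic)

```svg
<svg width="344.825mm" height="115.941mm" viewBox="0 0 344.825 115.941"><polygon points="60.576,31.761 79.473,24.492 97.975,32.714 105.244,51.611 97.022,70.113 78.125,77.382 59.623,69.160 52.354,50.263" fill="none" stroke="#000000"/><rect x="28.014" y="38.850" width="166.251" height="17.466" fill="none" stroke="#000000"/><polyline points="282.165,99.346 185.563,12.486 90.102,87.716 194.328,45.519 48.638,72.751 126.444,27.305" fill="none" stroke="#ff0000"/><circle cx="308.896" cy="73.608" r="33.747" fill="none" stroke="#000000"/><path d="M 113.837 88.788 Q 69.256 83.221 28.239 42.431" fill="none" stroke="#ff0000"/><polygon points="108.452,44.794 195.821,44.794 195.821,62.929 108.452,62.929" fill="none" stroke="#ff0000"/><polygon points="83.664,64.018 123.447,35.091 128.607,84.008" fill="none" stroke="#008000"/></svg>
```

1 u = 1 mm; y_m = 115.941 − y.

[1] `<polygon>` regular polygon, #000000→score S452 F1910: (60.576,84.180) → (79.473,91.449) → (97.975,83.227) → (105.244,64.330) → (97.022,45.828) → (78.125,38.559) → (59.623,46.781) → (52.354,65.678) → (60.576,84.180) (closed)

[2] `<rect>` rectangle, #000000→score S452 F1910: (28.014,77.091) → (194.265,77.091) → (194.265,59.625) → (28.014,59.625) → (28.014,77.091) (closed)

[3] `<polyline>` open polyline, #ff0000→engrave S322 F4177: (282.165,16.595) → (185.563,103.455) → (90.102,28.225) → (194.328,70.422) → (48.638,43.190) → (126.444,88.636)

[4] `<circle>` circle, #000000→score S452 F1910: (342.643,42.333) → (332.759,66.196) → (308.896,76.080) → (285.033,66.196) → (275.149,42.333) → (285.033,18.470) → (308.896,8.586) → (332.759,18.470) → (342.643,42.333) (closed)

[5] `<path>` quadratic bezier, #ff0000→engrave S322 F4177: (113.837,27.153) → (91.769,32.138) → (70.147,41.526) → (48.970,55.316) → (28.239,73.510)

[6] `<polygon>` rectangle, #ff0000→engrave S322 F4177: (108.452,71.147) → (195.821,71.147) → (195.821,53.012) → (108.452,53.012) → (108.452,71.147) (closed)

[7] `<polygon>` regular polygon, #008000→cut S854 F1099: (83.664,51.923) → (123.447,80.850) → (128.607,31.933) → (83.664,51.923) (closed)

(bCNC post)
(Date: synthetic)
G21
G90
G00 X60.576 Y84.180
M3 S452
G1 X79.473 Y91.449 F1910
G1 X97.975 Y83.227
G1 X105.244 Y64.330
G1 X97.022 Y45.828
G1 X78.125 Y38.559
G1 X59.623 Y46.781
G1 X52.354 Y65.678
G1 X60.576 Y84.180
M5
G00 X28.014 Y77.091
M3 S452
G1 X194.265 Y77.091 F1910
G1 X194.265 Y59.625
G1 X28.014 Y59.625
G1 X28.014 Y77.091
M5
G00 X282.165 Y16.595
M3 S322
G1 X185.563 Y103.455 F4177
G1 X90.102 Y28.225
G1 X194.328 Y70.422
G1 X48.638 Y43.190
G1 X126.444 Y88.636
M5
G00 X342.643 Y42.333
M3 S452
G1 X332.759 Y66.196 F1910
G1 X308.896 Y76.080
G1 X285.033 Y66.196
G1 X275.149 Y42.333
G1 X285.033 Y18.470
G1 X308.896 Y8.586
G1 X332.759 Y18.470
G1 X342.643 Y42.333
M5
G00 X113.837 Y27.153
M3 S322
G1 X91.769 Y32.138 F4177
G1 X70.147 Y41.526
G1 X48.970 Y55.316
G1 X28.239 Y73.510
M5
G00 X108.452 Y71.147
M3 S322
G1 X195.821 Y71.147 F4177
G1 X195.821 Y53.012
G1 X108.452 Y53.012
G1 X108.452 Y71.147
M5
G00 X83.664 Y51.923
M3 S854
G1 X123.447 Y80.850 F1099
G1 X128.607 Y31.933
G1 X83.664 Y51.923
M5
G00 X0.000 Y0.000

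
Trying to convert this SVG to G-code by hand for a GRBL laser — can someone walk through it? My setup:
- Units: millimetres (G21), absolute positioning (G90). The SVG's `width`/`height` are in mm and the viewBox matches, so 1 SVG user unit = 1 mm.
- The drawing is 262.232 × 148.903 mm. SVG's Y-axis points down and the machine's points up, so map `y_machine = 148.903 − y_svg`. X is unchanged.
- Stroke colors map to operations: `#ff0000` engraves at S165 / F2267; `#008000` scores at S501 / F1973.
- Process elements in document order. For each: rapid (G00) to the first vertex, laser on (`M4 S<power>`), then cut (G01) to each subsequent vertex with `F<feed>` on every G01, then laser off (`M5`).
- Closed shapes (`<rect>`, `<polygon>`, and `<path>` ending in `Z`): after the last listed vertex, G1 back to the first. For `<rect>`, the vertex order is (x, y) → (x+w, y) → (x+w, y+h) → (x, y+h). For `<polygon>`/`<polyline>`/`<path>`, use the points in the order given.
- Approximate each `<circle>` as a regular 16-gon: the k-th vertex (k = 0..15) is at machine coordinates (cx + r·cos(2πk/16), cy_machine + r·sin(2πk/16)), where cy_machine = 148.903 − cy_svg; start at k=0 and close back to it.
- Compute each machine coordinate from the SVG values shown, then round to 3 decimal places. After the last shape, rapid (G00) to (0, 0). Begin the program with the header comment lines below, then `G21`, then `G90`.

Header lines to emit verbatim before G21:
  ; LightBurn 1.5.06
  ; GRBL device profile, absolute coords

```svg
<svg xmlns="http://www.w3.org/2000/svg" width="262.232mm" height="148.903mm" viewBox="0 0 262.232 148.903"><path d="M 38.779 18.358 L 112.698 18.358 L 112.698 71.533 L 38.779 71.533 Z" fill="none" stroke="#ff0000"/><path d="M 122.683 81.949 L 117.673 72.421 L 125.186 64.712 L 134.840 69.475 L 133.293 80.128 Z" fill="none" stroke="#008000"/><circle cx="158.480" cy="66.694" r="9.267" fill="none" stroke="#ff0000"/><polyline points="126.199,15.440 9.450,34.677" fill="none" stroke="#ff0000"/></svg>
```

1 u = 1 mm; y_m = 148.903 − y.

[1] `<path>` rectangle, #ff0000→engrave S165 F2267: (38.779,130.545) → (112.698,130.545) → (112.698,77.370) → (38.779,77.370) → (38.779,130.545) (closed)

[2] `<path>` regular polygon, #008000→score S501 F1973: (122.683,66.954) → (117.673,76.482) → (125.186,84.191) → (134.840,79.428) → (133.293,68.775) → (122.683,66.954) (closed)

[3] `<circle>` circle, #ff0000→engrave S165 F2267: (167.747,82.209) → (167.042,85.755) → (165.033,88.762) → (162.026,90.771) → (158.480,91.476) → (154.934,90.771) → (151.927,88.762) → (149.918,85.755) → (149.213,82.209) → (149.918,78.663) → (151.927,75.656) → (154.934,73.647) → (158.480,72.942) → (162.026,73.647) → (165.033,75.656) → (167.042,78.663) → (167.747,82.209) (closed)

[4] `<polyline>` line segment, #ff0000→engrave S165 F2267: (126.199,133.463) → (9.450,114.226)

; LightBurn 1.5.06
; GRBL device profile, absolute coords
G21
G90
G00 X38.779 Y130.545
M4 S165
G01 X112.698 Y130.545 F2267
G01 X112.698 Y77.370 F2267
G01 X38.779 Y77.370 F2267
G01 X38.779 Y130.545 F2267
M5
G00 X122.683 Y66.954
M4 S501
G01 X117.673 Y76.482 F1973
G01 X125.186 Y84.191 F1973
G01 X134.840 Y79.428 F1973
G01 X133.293 Y68.775 F1973
G01 X122.683 Y66.954 F1973
M5
G00 X167.747 Y82.209
M4 S165
G01 X167.042 Y85.755 F2267
G01 X165.033 Y88.762 F2267
G01 X162.026 Y90.771 F2267
G01 X158.480 Y91.476 F2267
G01 X154.934 Y90.771 F2267
G01 X151.927 Y88.762 F2267
G01 X149.918 Y85.755 F2267
G01 X149.213 Y82.209 F2267
G01 X149.918 Y78.663 F2267
G01 X151.927 Y75.656 F2267
G01 X154.934 Y73.647 F2267
G01 X158.480 Y72.942 F2267
G01 X162.026 Y73.647 F2267
G01 X165.033 Y75.656 F2267
G01 X167.042 Y78.663 F2267
G01 X167.747 Y82.209 F2267
M5
G00 X126.199 Y133.463
M4 S165
G01 X9.450 Y114.226 F2267
M5
G00 X0.000 Y0.000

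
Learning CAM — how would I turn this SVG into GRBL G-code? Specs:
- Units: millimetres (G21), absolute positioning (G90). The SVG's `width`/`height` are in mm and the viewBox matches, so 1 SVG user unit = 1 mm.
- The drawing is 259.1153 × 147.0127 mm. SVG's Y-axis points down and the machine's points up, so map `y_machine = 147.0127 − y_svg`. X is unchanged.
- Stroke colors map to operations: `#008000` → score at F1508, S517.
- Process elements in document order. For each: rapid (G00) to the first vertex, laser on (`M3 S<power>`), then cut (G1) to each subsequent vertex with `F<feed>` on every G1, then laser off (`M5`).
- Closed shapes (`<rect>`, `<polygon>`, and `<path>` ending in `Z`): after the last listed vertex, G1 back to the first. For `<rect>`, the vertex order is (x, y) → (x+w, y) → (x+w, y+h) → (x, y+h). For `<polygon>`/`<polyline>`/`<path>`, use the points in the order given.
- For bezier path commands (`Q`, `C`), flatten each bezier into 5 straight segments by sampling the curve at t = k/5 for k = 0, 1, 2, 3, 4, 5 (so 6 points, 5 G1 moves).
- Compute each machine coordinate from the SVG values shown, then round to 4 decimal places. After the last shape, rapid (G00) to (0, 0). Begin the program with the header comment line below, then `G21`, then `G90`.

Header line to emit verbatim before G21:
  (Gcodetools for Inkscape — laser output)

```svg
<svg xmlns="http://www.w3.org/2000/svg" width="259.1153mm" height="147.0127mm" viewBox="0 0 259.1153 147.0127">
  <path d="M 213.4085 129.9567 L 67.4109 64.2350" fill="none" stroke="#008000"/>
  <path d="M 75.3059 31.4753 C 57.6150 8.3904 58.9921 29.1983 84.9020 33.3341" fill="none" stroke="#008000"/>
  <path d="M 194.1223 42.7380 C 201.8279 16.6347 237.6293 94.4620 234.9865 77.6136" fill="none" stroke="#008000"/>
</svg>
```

1 u = 1 mm; y_m = 147.0127 − y.

[1] `<path>` line segment, #008000→score S517 F1508: (213.4085,17.0560) → (67.4109,82.7777)

[2] `<path>` cubic bezier, #008000→score S517 F1508: (75.3059,115.5374) → (67.0232,124.6057) → (63.5792,126.0469) → (65.2361,122.7680) → (72.2563,117.6762) → (84.9020,113.6786)

[3] `<path>` cubic bezier, #008000→score S517 F1508: (194.1223,104.2747) → (201.5848,109.0539) → (212.5964,98.4228) → (223.9632,81.9146) → (232.4912,69.0623) → (234.9865,69.3991)

(Gcodetools for Inkscape — laser output)
G21
G90
G00 X213.4085 Y17.0560
M3 S517
G1 X67.4109 Y82.7777 F1508
M5
G00 X75.3059 Y115.5374
M3 S517
G1 X67.0232 Y124.6057 F1508
G1 X63.5792 Y126.0469 F1508
G1 X65.2361 Y122.7680 F1508
G1 X72.2563 Y117.6762 F1508
G1 X84.9020 Y113.6786 F1508
M5
G00 X194.1223 Y104.2747
M3 S517
G1 X201.5848 Y109.0539 F1508
G1 X212.5964 Y98.4228 F1508
G1 X223.9632 Y81.9146 F1508
G1 X232.4912 Y69.0623 F1508
G1 X234.9865 Y69.3991 F1508
M5
G00 X0.0000 Y0.0000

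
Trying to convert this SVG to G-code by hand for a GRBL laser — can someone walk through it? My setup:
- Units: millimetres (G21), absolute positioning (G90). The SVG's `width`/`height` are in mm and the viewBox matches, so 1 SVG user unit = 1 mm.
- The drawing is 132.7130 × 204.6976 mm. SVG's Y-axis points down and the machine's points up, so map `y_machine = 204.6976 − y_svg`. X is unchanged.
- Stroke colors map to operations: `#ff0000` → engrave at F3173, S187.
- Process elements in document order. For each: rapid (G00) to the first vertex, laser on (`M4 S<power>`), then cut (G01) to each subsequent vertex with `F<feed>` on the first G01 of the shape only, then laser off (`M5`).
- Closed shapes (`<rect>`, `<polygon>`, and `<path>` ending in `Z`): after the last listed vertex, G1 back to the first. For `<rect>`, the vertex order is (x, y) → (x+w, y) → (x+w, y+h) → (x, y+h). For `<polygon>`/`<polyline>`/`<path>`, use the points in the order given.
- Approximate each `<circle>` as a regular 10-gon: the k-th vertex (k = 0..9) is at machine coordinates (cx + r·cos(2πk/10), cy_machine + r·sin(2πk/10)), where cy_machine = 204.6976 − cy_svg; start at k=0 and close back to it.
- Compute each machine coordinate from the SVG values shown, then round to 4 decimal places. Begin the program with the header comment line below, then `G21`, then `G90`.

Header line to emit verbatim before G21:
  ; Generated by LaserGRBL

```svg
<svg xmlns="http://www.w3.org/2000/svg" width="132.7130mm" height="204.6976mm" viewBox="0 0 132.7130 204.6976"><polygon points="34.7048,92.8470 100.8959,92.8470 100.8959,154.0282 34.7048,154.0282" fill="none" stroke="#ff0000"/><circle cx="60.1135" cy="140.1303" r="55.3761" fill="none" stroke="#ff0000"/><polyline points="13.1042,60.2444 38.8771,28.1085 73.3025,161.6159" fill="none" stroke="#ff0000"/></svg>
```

; Generated by LaserGRBL
G21
G90
G00 X34.7048 Y111.8506
M4 S187
G01 X100.8959 Y111.8506 F3173
G01 X100.8959 Y50.6694
G01 X34.7048 Y50.6694
G01 X34.7048 Y111.8506
M5
G00 X115.4896 Y64.5673
M4 S187
G01 X104.9137 Y97.1166 F3173
G01 X77.2257 Y117.2331
G01 X43.0013 Y117.2331
G01 X15.3133 Y97.1166
G01 X4.7374 Y64.5673
G01 X15.3133 Y32.0180
G01 X43.0013 Y11.9015
G01 X77.2257 Y11.9015
G01 X104.9137 Y32.0180
G01 X115.4896 Y64.5673
M5
G00 X13.1042 Y144.4532
M4 S187
G01 X38.8771 Y176.5891 F3173
G01 X73.3025 Y43.0817
M5

1 u = 1 mm; y_m = 204.6976 − y.

[1] `<polygon>` rectangle, #ff0000→engrave S187 F3173: (34.7048,111.8506) → (100.8959,111.8506) → (100.8959,50.6694) → (34.7048,50.6694) → (34.7048,111.8506) (closed)

[2] `<circle>` circle, #ff0000→engrave S187 F3173: (115.4896,64.5673) → (104.9137,97.1166) → (77.2257,117.2331) → (43.0013,117.2331) → (15.3133,97.1166) → (4.7374,64.5673) → (15.3133,32.0180) → (43.0013,11.9015) → (77.2257,11.9015) → (104.9137,32.0180) → (115.4896,64.5673) (closed)

[3] `<polyline>` open polyline, #ff0000→engrave S187 F3173: (13.1042,144.4532) → (38.8771,176.5891) → (73.3025,43.0817)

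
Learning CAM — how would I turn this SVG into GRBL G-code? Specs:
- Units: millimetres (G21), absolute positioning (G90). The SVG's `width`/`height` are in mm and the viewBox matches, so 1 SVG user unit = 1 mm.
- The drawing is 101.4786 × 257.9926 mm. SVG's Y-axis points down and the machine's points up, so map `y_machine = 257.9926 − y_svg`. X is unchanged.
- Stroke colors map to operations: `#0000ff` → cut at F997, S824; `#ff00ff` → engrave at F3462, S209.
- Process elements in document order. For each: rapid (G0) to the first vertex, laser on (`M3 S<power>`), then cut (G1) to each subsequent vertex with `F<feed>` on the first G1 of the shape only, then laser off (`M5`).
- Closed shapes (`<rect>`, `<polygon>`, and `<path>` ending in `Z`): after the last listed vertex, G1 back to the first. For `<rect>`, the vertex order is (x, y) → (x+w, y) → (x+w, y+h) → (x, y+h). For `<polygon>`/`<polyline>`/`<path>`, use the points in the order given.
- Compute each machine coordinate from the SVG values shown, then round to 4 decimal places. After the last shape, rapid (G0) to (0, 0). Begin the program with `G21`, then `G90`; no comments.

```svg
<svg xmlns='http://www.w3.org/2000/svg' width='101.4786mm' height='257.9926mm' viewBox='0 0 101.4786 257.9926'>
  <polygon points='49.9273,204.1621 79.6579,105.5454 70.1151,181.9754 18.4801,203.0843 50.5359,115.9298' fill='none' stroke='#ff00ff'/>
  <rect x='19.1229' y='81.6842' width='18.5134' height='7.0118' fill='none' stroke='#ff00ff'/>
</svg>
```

Since the viewBox matches the mm dimensions, user units are millimetres directly. The only transform is the Y-flip y_m = 257.9926 − y_svg.

Shape 1 is a closed polygon drawn with `<polygon>`. Its stroke #ff00ff means engrave at S209, F3462. After flipping Y the toolpath is (49.9273,53.8305) → (79.6579,152.4472) → (70.1151,76.0172) → (18.4801,54.9083) → (50.5359,142.0628) → (49.9273,53.8305), returning to the start.

Shape 2 is a rectangle drawn with `<rect>`. Its stroke #ff00ff means engrave at S209, F3462. After flipping Y the toolpath is (19.1229,176.3084) → (37.6363,176.3084) → (37.6363,169.2966) → (19.1229,169.2966) → (19.1229,176.3084), returning to the start.

G21
G90
G0 X49.9273 Y53.8305
M3 S209
G1 X79.6579 Y152.4472 F3462
G1 X70.1151 Y76.0172
G1 X18.4801 Y54.9083
G1 X50.5359 Y142.0628
G1 X49.9273 Y53.8305
M5
G0 X19.1229 Y176.3084
M3 S209
G1 X37.6363 Y176.3084 F3462
G1 X37.6363 Y169.2966
G1 X19.1229 Y169.2966
G1 X19.1229 Y176.3084
M5
G0 X0.0000 Y0.0000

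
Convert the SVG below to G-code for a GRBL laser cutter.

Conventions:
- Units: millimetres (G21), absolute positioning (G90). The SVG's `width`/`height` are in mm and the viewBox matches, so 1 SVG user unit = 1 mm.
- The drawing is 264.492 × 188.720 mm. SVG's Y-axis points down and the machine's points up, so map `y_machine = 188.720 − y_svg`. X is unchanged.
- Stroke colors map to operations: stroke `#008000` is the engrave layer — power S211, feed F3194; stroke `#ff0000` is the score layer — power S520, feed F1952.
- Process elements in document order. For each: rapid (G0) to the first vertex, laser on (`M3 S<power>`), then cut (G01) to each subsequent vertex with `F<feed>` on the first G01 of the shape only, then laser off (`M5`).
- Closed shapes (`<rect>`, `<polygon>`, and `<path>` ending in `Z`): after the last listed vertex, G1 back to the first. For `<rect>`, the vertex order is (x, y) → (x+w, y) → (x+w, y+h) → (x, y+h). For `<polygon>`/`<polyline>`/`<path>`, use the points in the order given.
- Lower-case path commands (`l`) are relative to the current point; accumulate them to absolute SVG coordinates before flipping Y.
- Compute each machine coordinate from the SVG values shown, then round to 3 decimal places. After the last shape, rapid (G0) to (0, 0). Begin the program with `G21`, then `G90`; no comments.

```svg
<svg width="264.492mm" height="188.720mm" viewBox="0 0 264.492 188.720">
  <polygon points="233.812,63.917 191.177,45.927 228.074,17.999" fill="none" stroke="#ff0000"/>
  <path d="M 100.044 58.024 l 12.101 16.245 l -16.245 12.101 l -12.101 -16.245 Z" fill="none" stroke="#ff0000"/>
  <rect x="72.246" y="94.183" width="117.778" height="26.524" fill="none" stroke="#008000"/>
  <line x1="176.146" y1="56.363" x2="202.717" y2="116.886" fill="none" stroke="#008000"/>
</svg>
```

Since the viewBox matches the mm dimensions, user units are millimetres directly. The only transform is the Y-flip y_m = 188.720 − y_svg.

Shape 1 is a regular polygon drawn with `<polygon>`. Its stroke #ff0000 means score at S520, F1952. After flipping Y the toolpath is (233.812,124.803) → (191.177,142.793) → (228.074,170.721) → (233.812,124.803), returning to the start.

Shape 2 is a regular polygon drawn with `<path>`. Its stroke #ff0000 means score at S520, F1952. After flipping Y the toolpath is (100.044,130.696) → (112.145,114.451) → (95.900,102.350) → (83.799,118.595) → (100.044,130.696), returning to the start.

Shape 3 is a rectangle drawn with `<rect>`. Its stroke #008000 means engrave at S211, F3194. After flipping Y the toolpath is (72.246,94.537) → (190.024,94.537) → (190.024,68.013) → (72.246,68.013) → (72.246,94.537), returning to the start.

Shape 4 is a line segment drawn with `<line>`. Its stroke #008000 means engrave at S211, F3194. After flipping Y the toolpath is (176.146,132.357) → (202.717,71.834).

G21
G90
G0 X233.812 Y124.803
M3 S520
G01 X191.177 Y142.793 F1952
G01 X228.074 Y170.721
G01 X233.812 Y124.803
M5
G0 X100.044 Y130.696
M3 S520
G01 X112.145 Y114.451 F1952
G01 X95.900 Y102.350
G01 X83.799 Y118.595
G01 X100.044 Y130.696
M5
G0 X72.246 Y94.537
M3 S211
G01 X190.024 Y94.537 F3194
G01 X190.024 Y68.013
G01 X72.246 Y68.013
G01 X72.246 Y94.537
M5
G0 X176.146 Y132.357
M3 S211
G01 X202.717 Y71.834 F3194
M5
G0 X0.000 Y0.000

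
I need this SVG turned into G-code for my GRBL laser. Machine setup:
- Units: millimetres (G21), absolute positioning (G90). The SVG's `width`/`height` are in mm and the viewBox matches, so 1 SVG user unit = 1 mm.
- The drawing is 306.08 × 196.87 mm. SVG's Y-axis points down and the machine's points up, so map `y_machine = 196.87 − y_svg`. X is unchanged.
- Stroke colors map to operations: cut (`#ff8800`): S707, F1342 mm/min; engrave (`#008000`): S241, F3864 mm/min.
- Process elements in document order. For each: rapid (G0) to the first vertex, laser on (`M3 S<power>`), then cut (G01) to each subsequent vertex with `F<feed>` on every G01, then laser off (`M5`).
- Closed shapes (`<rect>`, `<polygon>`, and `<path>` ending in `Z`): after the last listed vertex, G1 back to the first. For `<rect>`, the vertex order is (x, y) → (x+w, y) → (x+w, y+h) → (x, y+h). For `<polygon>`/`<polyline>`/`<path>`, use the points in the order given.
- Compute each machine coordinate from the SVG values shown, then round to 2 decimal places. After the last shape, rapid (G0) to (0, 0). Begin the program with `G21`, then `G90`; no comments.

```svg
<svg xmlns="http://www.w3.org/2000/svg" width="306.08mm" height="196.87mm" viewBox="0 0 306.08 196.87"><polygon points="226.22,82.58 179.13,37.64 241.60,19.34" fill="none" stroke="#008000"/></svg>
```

G21
G90
G0 X226.22 Y114.29
M3 S241
G01 X179.13 Y159.23 F3864
G01 X241.60 Y177.53 F3864
G01 X226.22 Y114.29 F3864
M5
G0 X0.00 Y0.00

Since the viewBox matches the mm dimensions, user units are millimetres directly. The only transform is the Y-flip y_m = 196.87 − y_svg.

Shape 1 is a regular polygon drawn with `<polygon>`. Its stroke #008000 means engrave at S241, F3864. After flipping Y the toolpath is (226.22,114.29) → (179.13,159.23) → (241.60,177.53) → (226.22,114.29), returning to the start.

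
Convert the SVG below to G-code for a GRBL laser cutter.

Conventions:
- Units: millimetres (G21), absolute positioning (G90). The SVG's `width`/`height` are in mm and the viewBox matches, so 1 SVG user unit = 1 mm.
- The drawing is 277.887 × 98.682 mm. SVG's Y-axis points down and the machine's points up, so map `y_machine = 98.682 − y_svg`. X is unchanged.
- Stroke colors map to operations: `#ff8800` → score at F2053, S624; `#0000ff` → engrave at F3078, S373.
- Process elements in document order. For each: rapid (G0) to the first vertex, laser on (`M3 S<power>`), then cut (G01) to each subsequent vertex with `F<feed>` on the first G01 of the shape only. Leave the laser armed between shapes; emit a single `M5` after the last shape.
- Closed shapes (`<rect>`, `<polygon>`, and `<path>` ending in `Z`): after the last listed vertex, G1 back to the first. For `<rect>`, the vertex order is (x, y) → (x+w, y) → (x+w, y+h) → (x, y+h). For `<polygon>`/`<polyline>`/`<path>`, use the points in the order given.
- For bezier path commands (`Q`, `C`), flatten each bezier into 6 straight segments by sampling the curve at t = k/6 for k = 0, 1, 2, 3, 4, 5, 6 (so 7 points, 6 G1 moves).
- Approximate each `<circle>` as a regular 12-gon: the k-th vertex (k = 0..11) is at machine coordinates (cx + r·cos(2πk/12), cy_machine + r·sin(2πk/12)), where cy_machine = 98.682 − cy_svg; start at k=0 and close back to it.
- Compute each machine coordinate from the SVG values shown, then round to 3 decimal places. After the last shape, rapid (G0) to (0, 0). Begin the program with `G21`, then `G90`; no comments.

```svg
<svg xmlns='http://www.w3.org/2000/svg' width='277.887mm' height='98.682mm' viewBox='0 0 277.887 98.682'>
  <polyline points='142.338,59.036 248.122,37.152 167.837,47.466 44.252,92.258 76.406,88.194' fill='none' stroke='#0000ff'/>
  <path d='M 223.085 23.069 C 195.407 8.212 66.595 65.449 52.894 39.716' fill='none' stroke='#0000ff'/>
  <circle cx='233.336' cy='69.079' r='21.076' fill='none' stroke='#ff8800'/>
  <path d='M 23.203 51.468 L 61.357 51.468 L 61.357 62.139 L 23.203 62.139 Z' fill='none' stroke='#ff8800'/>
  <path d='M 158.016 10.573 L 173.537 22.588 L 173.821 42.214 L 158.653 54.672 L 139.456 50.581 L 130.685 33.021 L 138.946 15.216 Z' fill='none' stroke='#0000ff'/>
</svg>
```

G21
G90
G0 X142.338 Y39.646
M3 S373
G01 X248.122 Y61.530 F3078
G01 X167.837 Y51.216
G01 X44.252 Y6.424
G01 X76.406 Y10.488
G0 X223.085 Y75.613
M3 S373
G01 X201.819 Y77.752 F3078
G01 X169.705 Y72.182
G01 X132.748 Y63.211
G01 X96.956 Y55.147
G01 X68.336 Y52.296
G01 X52.894 Y58.966
G0 X254.412 Y29.603
M3 S624
G01 X251.588 Y40.141 F2053
G01 X243.874 Y47.855
G01 X233.336 Y50.679
G01 X222.798 Y47.855
G01 X215.084 Y40.141
G01 X212.260 Y29.603
G01 X215.084 Y19.065
G01 X222.798 Y11.351
G01 X233.336 Y8.527
G01 X243.874 Y11.351
G01 X251.588 Y19.065
G01 X254.412 Y29.603
G0 X23.203 Y47.214
M3 S624
G01 X61.357 Y47.214 F2053
G01 X61.357 Y36.543
G01 X23.203 Y36.543
G01 X23.203 Y47.214
G0 X158.016 Y88.109
M3 S373
G01 X173.537 Y76.094 F3078
G01 X173.821 Y56.468
G01 X158.653 Y44.010
G01 X139.456 Y48.101
G01 X130.685 Y65.661
G01 X138.946 Y83.466
G01 X158.016 Y88.109
M5
G0 X0.000 Y0.000

1 u = 1 mm; y_m = 98.682 − y.

[1] `<polyline>` open polyline, #0000ff→engrave S373 F3078: (142.338,39.646) → (248.122,61.530) → (167.837,51.216) → (44.252,6.424) → (76.406,10.488)

[2] `<path>` cubic bezier, #0000ff→engrave S373 F3078: (223.085,75.613) → (201.819,77.752) → (169.705,72.182) → (132.748,63.211) → (96.956,55.147) → (68.336,52.296) → (52.894,58.966)

[3] `<circle>` circle, #ff8800→score S624 F2053: (254.412,29.603) → (251.588,40.141) → (243.874,47.855) → (233.336,50.679) → (222.798,47.855) → (215.084,40.141) → (212.260,29.603) → (215.084,19.065) → (222.798,11.351) → (233.336,8.527) → (243.874,11.351) → (251.588,19.065) → (254.412,29.603) (closed)

[4] `<path>` rectangle, #ff8800→score S624 F2053: (23.203,47.214) → (61.357,47.214) → (61.357,36.543) → (23.203,36.543) → (23.203,47.214) (closed)

[5] `<path>` regular polygon, #0000ff→engrave S373 F3078: (158.016,88.109) → (173.537,76.094) → (173.821,56.468) → (158.653,44.010) → (139.456,48.101) → (130.685,65.661) → (138.946,83.466) → (158.016,88.109) (closed)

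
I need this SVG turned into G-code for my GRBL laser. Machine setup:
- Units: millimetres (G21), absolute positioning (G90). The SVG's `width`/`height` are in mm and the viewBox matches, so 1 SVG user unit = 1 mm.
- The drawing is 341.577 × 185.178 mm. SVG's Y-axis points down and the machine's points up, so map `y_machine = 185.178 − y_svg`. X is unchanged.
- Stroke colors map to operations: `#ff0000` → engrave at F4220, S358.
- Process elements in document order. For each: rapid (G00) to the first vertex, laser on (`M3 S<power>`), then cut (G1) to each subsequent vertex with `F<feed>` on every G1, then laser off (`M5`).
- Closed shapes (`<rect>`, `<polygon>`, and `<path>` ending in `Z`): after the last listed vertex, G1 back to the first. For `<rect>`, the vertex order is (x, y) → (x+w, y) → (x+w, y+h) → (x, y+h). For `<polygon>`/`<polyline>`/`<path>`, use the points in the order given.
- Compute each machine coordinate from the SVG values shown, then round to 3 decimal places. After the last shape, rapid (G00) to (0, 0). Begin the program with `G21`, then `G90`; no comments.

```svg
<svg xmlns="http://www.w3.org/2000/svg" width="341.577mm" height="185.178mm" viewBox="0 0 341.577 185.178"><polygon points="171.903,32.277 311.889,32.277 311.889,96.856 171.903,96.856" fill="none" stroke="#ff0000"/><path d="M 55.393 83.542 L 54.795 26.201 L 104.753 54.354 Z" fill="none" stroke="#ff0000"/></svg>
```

viewBox `0 0 341.577 185.178` with mm width/height → 1 unit = 1 mm. Flip: y_m = 185.178 − y_svg.

**Shape 1** — `<polygon>` rectangle, stroke `#ff0000` → engrave (S358, F4220). Machine vertices: (171.903,152.901) → (311.889,152.901) → (311.889,88.322) → (171.903,88.322) → (171.903,152.901). Closed: final G1 returns to the first vertex.

**Shape 2** — `<path>` regular polygon, stroke `#ff0000` → engrave (S358, F4220). Machine vertices: (55.393,101.636) → (54.795,158.977) → (104.753,130.824) → (55.393,101.636). Closed: final G1 returns to the first vertex.

G21
G90
G00 X171.903 Y152.901
M3 S358
G1 X311.889 Y152.901 F4220
G1 X311.889 Y88.322 F4220
G1 X171.903 Y88.322 F4220
G1 X171.903 Y152.901 F4220
M5
G00 X55.393 Y101.636
M3 S358
G1 X54.795 Y158.977 F4220
G1 X104.753 Y130.824 F4220
G1 X55.393 Y101.636 F4220
M5
G00 X0.000 Y0.000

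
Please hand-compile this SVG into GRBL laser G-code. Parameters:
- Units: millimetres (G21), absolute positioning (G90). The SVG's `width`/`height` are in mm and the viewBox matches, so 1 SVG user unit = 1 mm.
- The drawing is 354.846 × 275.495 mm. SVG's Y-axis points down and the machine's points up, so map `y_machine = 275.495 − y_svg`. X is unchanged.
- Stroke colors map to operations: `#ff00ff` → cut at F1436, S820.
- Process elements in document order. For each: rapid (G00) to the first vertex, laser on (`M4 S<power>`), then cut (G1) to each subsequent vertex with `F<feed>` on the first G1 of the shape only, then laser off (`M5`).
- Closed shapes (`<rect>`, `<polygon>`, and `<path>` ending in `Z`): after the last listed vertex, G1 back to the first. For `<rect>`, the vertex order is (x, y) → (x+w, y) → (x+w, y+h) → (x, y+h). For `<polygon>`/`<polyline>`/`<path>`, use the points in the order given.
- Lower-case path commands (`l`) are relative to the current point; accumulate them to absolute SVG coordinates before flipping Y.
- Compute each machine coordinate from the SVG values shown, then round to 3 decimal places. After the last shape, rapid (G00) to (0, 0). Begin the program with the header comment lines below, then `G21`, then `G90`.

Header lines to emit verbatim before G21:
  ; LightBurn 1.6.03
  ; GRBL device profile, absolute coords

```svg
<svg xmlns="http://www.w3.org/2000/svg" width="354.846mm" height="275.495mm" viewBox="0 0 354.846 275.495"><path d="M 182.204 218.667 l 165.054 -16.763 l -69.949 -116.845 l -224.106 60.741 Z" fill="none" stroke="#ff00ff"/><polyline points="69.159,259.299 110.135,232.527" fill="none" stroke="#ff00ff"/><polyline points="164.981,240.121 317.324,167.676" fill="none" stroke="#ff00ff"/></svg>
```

1 u = 1 mm; y_m = 275.495 − y.

[1] `<path>` closed polygon, #ff00ff→cut S820 F1436: (182.204,56.828) → (347.258,73.591) → (277.309,190.436) → (53.203,129.695) → (182.204,56.828) (closed)

[2] `<polyline>` line segment, #ff00ff→cut S820 F1436: (69.159,16.196) → (110.135,42.968)

[3] `<polyline>` line segment, #ff00ff→cut S820 F1436: (164.981,35.374) → (317.324,107.819)

; LightBurn 1.6.03
; GRBL device profile, absolute coords
G21
G90
G00 X182.204 Y56.828
M4 S820
G1 X347.258 Y73.591 F1436
G1 X277.309 Y190.436
G1 X53.203 Y129.695
G1 X182.204 Y56.828
M5
G00 X69.159 Y16.196
M4 S820
G1 X110.135 Y42.968 F1436
M5
G00 X164.981 Y35.374
M4 S820
G1 X317.324 Y107.819 F1436
M5
G00 X0.000 Y0.000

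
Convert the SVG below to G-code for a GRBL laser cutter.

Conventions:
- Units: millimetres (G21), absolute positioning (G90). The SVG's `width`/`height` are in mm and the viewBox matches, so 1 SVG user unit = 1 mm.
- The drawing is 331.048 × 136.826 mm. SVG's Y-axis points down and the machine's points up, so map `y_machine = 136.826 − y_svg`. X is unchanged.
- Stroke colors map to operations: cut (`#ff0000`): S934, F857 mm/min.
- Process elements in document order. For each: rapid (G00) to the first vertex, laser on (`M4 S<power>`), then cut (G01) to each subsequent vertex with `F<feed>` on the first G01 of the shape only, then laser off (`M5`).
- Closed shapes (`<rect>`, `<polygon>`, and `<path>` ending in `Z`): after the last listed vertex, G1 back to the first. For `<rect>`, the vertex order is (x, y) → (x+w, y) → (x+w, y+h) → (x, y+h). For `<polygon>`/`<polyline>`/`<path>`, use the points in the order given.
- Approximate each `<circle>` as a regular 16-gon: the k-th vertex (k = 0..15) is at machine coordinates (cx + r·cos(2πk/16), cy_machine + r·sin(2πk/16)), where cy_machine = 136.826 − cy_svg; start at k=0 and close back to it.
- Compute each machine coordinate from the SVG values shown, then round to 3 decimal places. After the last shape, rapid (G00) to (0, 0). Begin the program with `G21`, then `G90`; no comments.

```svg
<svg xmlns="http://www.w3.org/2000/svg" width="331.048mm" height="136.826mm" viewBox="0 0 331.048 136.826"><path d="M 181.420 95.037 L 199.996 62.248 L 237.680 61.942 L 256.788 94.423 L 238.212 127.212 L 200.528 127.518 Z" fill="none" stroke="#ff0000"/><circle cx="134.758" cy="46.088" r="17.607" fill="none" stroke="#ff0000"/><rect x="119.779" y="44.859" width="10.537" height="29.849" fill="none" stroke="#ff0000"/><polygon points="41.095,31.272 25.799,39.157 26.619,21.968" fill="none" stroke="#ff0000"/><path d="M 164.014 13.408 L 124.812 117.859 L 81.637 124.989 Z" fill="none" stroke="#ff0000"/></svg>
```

G21
G90
G00 X181.420 Y41.789
M4 S934
G01 X199.996 Y74.578 F857
G01 X237.680 Y74.884
G01 X256.788 Y42.403
G01 X238.212 Y9.614
G01 X200.528 Y9.308
G01 X181.420 Y41.789
M5
G00 X152.365 Y90.738
M4 S934
G01 X151.025 Y97.476 F857
G01 X147.208 Y103.188
G01 X141.496 Y107.005
G01 X134.758 Y108.345
G01 X128.020 Y107.005
G01 X122.308 Y103.188
G01 X118.491 Y97.476
G01 X117.151 Y90.738
G01 X118.491 Y84.000
G01 X122.308 Y78.288
G01 X128.020 Y74.471
G01 X134.758 Y73.131
G01 X141.496 Y74.471
G01 X147.208 Y78.288
G01 X151.025 Y84.000
G01 X152.365 Y90.738
M5
G00 X119.779 Y91.967
M4 S934
G01 X130.316 Y91.967 F857
G01 X130.316 Y62.118
G01 X119.779 Y62.118
G01 X119.779 Y91.967
M5
G00 X41.095 Y105.554
M4 S934
G01 X25.799 Y97.669 F857
G01 X26.619 Y114.858
G01 X41.095 Y105.554
M5
G00 X164.014 Y123.418
M4 S934
G01 X124.812 Y18.967 F857
G01 X81.637 Y11.837
G01 X164.014 Y123.418
M5
G00 X0.000 Y0.000

Since the viewBox matches the mm dimensions, user units are millimetres directly. The only transform is the Y-flip y_m = 136.826 − y_svg.

Shape 1 is a regular polygon drawn with `<path>`. Its stroke #ff0000 means cut at S934, F857. After flipping Y the toolpath is (181.420,41.789) → (199.996,74.578) → (237.680,74.884) → (256.788,42.403) → (238.212,9.614) → (200.528,9.308) → (181.420,41.789), returning to the start.

Shape 2 is a circle drawn with `<circle>`. Its stroke #ff0000 means cut at S934, F857. After flipping Y the toolpath is (152.365,90.738) → (151.025,97.476) → (147.208,103.188) → (141.496,107.005) → (134.758,108.345) → (128.020,107.005) → (122.308,103.188) → (118.491,97.476) → (117.151,90.738) → (118.491,84.000) → (122.308,78.288) → (128.020,74.471) → (134.758,73.131) → (141.496,74.471) → (147.208,78.288) → (151.025,84.000) → (152.365,90.738), returning to the start.

Shape 3 is a rectangle drawn with `<rect>`. Its stroke #ff0000 means cut at S934, F857. After flipping Y the toolpath is (119.779,91.967) → (130.316,91.967) → (130.316,62.118) → (119.779,62.118) → (119.779,91.967), returning to the start.

Shape 4 is a regular polygon drawn with `<polygon>`. Its stroke #ff0000 means cut at S934, F857. After flipping Y the toolpath is (41.095,105.554) → (25.799,97.669) → (26.619,114.858) → (41.095,105.554), returning to the start.

Shape 5 is a closed polygon drawn with `<path>`. Its stroke #ff0000 means cut at S934, F857. After flipping Y the toolpath is (164.014,123.418) → (124.812,18.967) → (81.637,11.837) → (164.014,123.418), returning to the start.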